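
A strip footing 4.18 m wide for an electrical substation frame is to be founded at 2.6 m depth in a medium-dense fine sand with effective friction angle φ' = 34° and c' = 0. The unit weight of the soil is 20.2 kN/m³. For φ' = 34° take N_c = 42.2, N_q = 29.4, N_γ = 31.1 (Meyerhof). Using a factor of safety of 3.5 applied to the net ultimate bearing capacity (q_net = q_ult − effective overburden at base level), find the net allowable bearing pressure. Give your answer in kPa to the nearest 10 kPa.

q_all(net) ≈ 800 kPa

Effective surcharge at the founding depth q = γ·D_f = 20.2 × 2.6 = 52.52 kPa.
q_ult = q·N_q + 0.5·γ·B·N_γ
     = 52.52 × 29.4 + 0.5 × 20.2 × 4.18 × 31.1
     = 1544.1 + 1313 = 2857.1 kPa.
Net ultimate: q_net = 2857.1 − 52.52 = 2804.5 kPa.
q_all(net) = 2804.5 / 3.5 = 801.3 kPa.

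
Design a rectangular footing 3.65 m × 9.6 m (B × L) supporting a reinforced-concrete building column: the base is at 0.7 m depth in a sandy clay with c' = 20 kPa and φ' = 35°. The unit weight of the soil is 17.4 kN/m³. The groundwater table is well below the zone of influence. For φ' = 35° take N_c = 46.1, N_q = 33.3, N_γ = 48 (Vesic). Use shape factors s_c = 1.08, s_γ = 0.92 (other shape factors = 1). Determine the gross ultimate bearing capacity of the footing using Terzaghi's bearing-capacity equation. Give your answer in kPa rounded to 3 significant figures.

q = γ·D_f = 17.4 × 0.7 = 12.18 kPa.
c·N_c·s_c = 20 × 46.1 × 1.08 = 995.76 kPa
q·N_q = 12.18 × 33.3 = 405.59 kPa
0.5·γ·B·N_γ·s_γ = 0.5 × 17.4 × 3.65 × 48 × 0.92 = 1402.3 kPa
q_ult = 995.76 + 405.59 + 1402.3 = 2803.7 kPa.

q_ult ≈ 2800 kPa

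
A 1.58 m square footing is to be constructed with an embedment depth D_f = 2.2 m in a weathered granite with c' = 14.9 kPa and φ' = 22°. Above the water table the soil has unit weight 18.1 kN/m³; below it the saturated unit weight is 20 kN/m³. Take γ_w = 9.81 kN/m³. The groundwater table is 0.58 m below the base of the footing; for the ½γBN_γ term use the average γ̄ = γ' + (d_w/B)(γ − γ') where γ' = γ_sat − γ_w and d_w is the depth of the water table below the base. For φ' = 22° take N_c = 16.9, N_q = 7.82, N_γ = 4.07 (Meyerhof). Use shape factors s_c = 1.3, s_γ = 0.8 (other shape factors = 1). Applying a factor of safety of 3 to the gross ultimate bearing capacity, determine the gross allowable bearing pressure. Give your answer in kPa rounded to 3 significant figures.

q_all ≈ 224 kPa

q = γ·D_f = 18.1 × 2.2 = 39.82 kPa.
γ' = 10.19 kN/m³; averaging over the depth B below the base, γ̄ = γ' + (d_w/B)(γ − γ') = 13.094 kN/m³.
c·N_c·s_c = 14.9 × 16.9 × 1.3 = 327.35 kPa
q·N_q = 39.82 × 7.82 = 311.39 kPa
0.5·γ·B·N_γ·s_γ = 0.5 × 13.094 × 1.58 × 4.07 × 0.8 = 33.68 kPa
q_ult = 327.35 + 311.39 + 33.68 = 672.43 kPa.
q_all = q_ult / FS = 672.43 / 3 = 224.14 kPa.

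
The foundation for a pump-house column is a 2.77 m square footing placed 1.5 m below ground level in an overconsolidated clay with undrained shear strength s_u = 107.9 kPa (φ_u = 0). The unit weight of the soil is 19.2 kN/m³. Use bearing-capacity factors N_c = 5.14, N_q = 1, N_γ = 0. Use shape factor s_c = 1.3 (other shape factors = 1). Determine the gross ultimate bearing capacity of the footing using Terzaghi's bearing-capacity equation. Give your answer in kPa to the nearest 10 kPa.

q_ult ≈ 750 kPa

Overburden at base level: q = 19.2 × 1.5 = 28.8 kPa.
Cohesion term c·N_c·s_c = 107.9 × 5.14 × 1.3 = 720.99 kPa; surcharge term q·N_q = 28.8 × 1 = 28.8 kPa.
q_ult = 720.99 + 28.8 = 749.79 kPa.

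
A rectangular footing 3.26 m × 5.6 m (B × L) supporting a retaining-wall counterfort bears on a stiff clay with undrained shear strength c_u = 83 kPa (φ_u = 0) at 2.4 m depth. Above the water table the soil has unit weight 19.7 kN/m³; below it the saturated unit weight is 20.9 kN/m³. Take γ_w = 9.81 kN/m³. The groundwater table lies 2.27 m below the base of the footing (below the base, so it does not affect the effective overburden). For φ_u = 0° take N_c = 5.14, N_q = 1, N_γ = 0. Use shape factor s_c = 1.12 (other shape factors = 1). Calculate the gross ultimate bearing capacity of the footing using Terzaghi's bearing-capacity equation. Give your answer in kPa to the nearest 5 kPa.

q_ult ≈ 525 kPa

Effective surcharge at the founding depth q = γ·D_f = 19.7 × 2.4 = 47.28 kPa.
q_ult = c·N_c·s_c + q·N_q
     = 83 × 5.14 × 1.12 + 47.28 × 1
     = 477.81 + 47.28 = 525.09 kPa.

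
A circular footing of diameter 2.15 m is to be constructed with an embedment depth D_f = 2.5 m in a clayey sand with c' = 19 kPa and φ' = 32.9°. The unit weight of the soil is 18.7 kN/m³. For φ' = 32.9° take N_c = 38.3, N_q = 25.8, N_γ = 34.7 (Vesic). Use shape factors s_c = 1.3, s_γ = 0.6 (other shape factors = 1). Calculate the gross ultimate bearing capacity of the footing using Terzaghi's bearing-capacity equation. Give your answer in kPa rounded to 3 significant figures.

Overburden at base level: q = 18.7 × 2.5 = 46.75 kPa.
Cohesion term c·N_c·s_c = 19 × 38.3 × 1.3 = 946.01 kPa; surcharge term q·N_q = 46.75 × 25.8 = 1206.2 kPa; self-weight term 0.5·γ·B·N_γ·s_γ = 0.5 × 18.7 × 2.15 × 34.7 × 0.6 = 418.53 kPa.
q_ult = 946.01 + 1206.2 + 418.53 = 2570.7 kPa.

q_ult ≈ 2570 kPa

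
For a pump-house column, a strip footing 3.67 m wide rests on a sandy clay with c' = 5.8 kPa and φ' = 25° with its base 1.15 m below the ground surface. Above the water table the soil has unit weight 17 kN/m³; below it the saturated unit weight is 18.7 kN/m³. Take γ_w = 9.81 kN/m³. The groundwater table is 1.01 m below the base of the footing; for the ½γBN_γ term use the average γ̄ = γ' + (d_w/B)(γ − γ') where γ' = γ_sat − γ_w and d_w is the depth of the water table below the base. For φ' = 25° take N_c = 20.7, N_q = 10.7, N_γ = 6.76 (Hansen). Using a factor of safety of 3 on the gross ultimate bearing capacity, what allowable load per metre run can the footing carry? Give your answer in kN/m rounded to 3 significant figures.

≈ 572 kN/m

Effective surcharge at the founding depth q = γ·D_f = 17 × 1.15 = 19.55 kPa.
With d_w = 1.01 m < B, γ̄ = 8.89 + (1.01/3.67) × (17 − 8.89) = 11.122 kN/m³.
q_ult = c·N_c + q·N_q + 0.5·γ·B·N_γ
     = 5.8 × 20.7 + 19.55 × 10.7 + 0.5 × 11.122 × 3.67 × 6.76
     = 120.06 + 209.18 + 137.96 = 467.21 kPa.
Gross allowable pressure q_all = 467.21 / 3 = 155.74 kPa.
Allowable wall load = q_all × B = 155.74 × 3.67 = 571.55 kN per metre run.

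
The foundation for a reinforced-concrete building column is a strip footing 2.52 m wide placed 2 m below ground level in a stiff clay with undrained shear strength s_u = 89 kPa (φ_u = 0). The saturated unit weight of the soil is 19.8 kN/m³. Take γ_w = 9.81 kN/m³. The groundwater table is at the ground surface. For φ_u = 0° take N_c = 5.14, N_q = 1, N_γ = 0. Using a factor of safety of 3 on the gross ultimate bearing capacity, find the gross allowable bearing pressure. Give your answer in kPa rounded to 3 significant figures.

q_all ≈ 159 kPa

Water table at ground surface, so effective unit weight γ' = 19.8 − 9.81 = 9.99 kN/m³ is used throughout; overburden q = 9.99 × 2 = 19.98 kPa.
Cohesion term c·N_c = 89 × 5.14 = 457.46 kPa; surcharge term q·N_q = 19.98 × 1 = 19.98 kPa.
q_ult = 457.46 + 19.98 = 477.44 kPa.
q_all = 477.44 / 3 = 159.15 kPa.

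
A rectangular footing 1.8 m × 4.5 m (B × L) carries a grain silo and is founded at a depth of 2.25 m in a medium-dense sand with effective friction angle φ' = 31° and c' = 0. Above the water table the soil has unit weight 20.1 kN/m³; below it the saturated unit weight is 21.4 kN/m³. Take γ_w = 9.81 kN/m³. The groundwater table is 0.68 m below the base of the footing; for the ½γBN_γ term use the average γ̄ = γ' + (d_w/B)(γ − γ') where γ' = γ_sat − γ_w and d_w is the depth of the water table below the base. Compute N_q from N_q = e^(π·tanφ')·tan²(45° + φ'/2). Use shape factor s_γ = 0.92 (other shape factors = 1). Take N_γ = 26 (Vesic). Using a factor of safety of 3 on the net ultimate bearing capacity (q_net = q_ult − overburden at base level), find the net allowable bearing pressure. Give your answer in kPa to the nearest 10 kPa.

q_all(net) ≈ 400 kPa

N_q = e^(π·tan31°)·tan²(60.5°) = 20.63.
q = γ·D_f = 20.1 × 2.25 = 45.225 kPa.
γ' = 11.59 kN/m³; averaging over the depth B below the base, γ̄ = γ' + (d_w/B)(γ − γ') = 14.805 kN/m³.
q·N_q = 45.225 × 20.631 = 933.03 kPa
0.5·γ·B·N_γ·s_γ = 0.5 × 14.805 × 1.8 × 26 × 0.92 = 318.72 kPa
q_ult = 933.03 + 318.72 = 1251.7 kPa.
q_net = 1251.7 − 45.225 = 1206.5 kPa.
q_all(net) = 1206.5 / 3 = 402.17 kPa.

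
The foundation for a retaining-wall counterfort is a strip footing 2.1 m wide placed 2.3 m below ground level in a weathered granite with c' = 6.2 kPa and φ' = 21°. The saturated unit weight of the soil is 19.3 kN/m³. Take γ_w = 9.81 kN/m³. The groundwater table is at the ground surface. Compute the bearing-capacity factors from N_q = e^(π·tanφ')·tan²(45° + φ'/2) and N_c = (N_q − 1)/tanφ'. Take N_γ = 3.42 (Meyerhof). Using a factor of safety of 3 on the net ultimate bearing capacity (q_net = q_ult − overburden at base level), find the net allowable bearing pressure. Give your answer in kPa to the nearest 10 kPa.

q_all(net) ≈ 90 kPa

N_q = e^(π·tan21°)·tan²(55.5°) = 7.07; N_c = (N_q − 1)/tanφ' = 15.81.
Water table at ground surface, so effective unit weight γ' = 19.3 − 9.81 = 9.49 kN/m³ is used throughout; overburden q = 9.49 × 2.3 = 21.827 kPa; the same γ' applies in the ½γBN_γ term.
Cohesion term c·N_c = 6.2 × 15.815 = 98.052 kPa; surcharge term q·N_q = 21.827 × 7.0708 = 154.33 kPa; self-weight term 0.5·γ·B·N_γ = 0.5 × 9.49 × 2.1 × 3.42 = 34.079 kPa.
q_ult = 98.052 + 154.33 + 34.079 = 286.46 kPa.
q_net = 286.46 − 21.827 = 264.64 kPa.
q_all(net) = 264.64 / 3 = 88.212 kPa.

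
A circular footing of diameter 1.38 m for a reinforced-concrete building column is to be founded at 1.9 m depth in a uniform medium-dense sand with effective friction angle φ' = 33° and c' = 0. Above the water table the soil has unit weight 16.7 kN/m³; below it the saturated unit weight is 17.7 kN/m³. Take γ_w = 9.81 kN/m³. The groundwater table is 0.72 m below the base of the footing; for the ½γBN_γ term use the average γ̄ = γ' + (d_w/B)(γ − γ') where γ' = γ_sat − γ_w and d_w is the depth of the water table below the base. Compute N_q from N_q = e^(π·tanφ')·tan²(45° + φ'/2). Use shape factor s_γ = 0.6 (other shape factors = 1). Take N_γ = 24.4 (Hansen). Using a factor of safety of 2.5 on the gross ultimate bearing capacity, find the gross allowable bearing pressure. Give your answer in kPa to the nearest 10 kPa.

N_q = e^(π·tan33°)·tan²(61.5°) = 26.09.
q = γ·D_f = 16.7 × 1.9 = 31.73 kPa.
γ' = 7.89 kN/m³; averaging over the depth B below the base, γ̄ = γ' + (d_w/B)(γ − γ') = 12.487 kN/m³.
q·N_q = 31.73 × 26.092 = 827.9 kPa
0.5·γ·B·N_γ·s_γ = 0.5 × 12.487 × 1.38 × 24.4 × 0.6 = 126.13 kPa
q_ult = 827.9 + 126.13 = 954.03 kPa.
q_all = 954.03 / 2.5 = 381.61 kPa.

q_all ≈ 380 kPa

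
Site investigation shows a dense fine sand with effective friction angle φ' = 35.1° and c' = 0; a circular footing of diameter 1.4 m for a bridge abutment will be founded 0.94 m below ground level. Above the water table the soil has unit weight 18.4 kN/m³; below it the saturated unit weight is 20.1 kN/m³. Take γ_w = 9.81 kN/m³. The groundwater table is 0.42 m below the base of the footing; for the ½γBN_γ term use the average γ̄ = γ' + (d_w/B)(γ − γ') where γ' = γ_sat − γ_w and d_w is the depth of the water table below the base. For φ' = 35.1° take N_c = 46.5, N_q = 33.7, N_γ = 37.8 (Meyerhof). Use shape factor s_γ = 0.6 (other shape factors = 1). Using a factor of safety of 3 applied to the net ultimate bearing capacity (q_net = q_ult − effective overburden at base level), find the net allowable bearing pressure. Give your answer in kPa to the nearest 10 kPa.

q_all(net) ≈ 260 kPa

Effective surcharge at the founding depth q = γ·D_f = 18.4 × 0.94 = 17.296 kPa.
With d_w = 0.42 m < B, γ̄ = 10.29 + (0.42/1.4) × (18.4 − 10.29) = 12.723 kN/m³.
q_ult = q·N_q + 0.5·γ·B·N_γ·s_γ
     = 17.296 × 33.7 + 0.5 × 12.723 × 1.4 × 37.8 × 0.6
     = 582.88 + 201.99 = 784.87 kPa.
Net ultimate: q_net = 784.87 − 17.296 = 767.57 kPa.
q_all(net) = 767.57 / 3 = 255.86 kPa.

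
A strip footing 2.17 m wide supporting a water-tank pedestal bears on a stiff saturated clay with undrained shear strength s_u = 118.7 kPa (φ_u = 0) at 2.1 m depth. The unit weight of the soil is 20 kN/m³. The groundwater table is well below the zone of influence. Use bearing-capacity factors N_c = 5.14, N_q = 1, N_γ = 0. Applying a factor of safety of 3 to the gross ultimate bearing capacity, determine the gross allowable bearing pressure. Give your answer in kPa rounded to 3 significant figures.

Overburden at base level: q = 20 × 2.1 = 42 kPa.
Cohesion term c·N_c = 118.7 × 5.14 = 610.12 kPa; surcharge term q·N_q = 42 × 1 = 42 kPa.
q_ult = 610.12 + 42 = 652.12 kPa.
q_all = q_ult / FS = 652.12 / 3 = 217.37 kPa.

q_all ≈ 217 kPa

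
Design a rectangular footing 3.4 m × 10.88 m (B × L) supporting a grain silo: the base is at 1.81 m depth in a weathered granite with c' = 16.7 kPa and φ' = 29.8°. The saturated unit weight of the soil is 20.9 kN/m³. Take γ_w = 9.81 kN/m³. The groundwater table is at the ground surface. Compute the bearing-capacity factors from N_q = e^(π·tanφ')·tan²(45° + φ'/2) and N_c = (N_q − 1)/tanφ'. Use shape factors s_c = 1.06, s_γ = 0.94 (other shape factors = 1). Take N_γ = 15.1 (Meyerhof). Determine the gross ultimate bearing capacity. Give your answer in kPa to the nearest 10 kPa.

q_ult ≈ 1150 kPa

tan29.8° = 0.5727, so N_q = e^(π×0.5727)·tan²(59.9°) = 6.045 × 2.976 = 17.99.
N_c = (17.99 − 1)/tan29.8° = 29.66.
With the water table at the surface the whole profile is submerged: γ' = 20.9 − 9.81 = 11.09 kN/m³, so q = γ'·D_f = 20.073 kPa; the same γ' applies in the ½γBN_γ term.
q_ult = c·N_c·s_c + q·N_q + 0.5·γ·B·N_γ·s_γ
     = 16.7 × 29.665 × 1.06 + 20.073 × 17.989 + 0.5 × 11.09 × 3.4 × 15.1 × 0.94
     = 525.12 + 361.09 + 267.6 = 1153.8 kPa.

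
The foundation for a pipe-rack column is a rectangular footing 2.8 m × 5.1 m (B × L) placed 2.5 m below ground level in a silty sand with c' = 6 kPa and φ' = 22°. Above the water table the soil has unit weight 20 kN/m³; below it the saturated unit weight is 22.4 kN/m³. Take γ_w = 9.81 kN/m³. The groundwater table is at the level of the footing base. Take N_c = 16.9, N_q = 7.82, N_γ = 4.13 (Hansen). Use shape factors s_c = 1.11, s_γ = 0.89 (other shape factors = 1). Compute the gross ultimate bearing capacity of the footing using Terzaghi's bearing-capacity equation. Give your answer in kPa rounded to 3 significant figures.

Overburden at base level: q = 20 × 2.5 = 50 kPa.
Below the base the soil is submerged, so the ½γBN_γ term uses γ' = 22.4 − 9.81 = 12.59 kN/m³.
Cohesion term c·N_c·s_c = 6 × 16.9 × 1.11 = 112.55 kPa; surcharge term q·N_q = 50 × 7.82 = 391 kPa; self-weight term 0.5·γ·B·N_γ·s_γ = 0.5 × 12.59 × 2.8 × 4.13 × 0.89 = 64.788 kPa.
q_ult = 112.55 + 391 + 64.788 = 568.34 kPa.

q_ult ≈ 568 kPa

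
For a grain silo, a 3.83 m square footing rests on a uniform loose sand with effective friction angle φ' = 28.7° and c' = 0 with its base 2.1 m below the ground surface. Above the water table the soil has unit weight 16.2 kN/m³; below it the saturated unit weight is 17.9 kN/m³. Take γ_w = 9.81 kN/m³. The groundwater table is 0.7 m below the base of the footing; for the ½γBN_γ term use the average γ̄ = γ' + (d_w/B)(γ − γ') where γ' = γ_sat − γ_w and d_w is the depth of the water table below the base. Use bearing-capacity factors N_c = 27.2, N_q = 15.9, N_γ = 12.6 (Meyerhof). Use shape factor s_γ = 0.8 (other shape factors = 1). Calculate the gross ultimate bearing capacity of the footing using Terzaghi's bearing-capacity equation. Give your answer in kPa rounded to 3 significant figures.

q = γ·D_f = 16.2 × 2.1 = 34.02 kPa.
γ' = 8.09 kN/m³; averaging over the depth B below the base, γ̄ = γ' + (d_w/B)(γ − γ') = 9.5722 kN/m³.
q·N_q = 34.02 × 15.9 = 540.92 kPa
0.5·γ·B·N_γ·s_γ = 0.5 × 9.5722 × 3.83 × 12.6 × 0.8 = 184.77 kPa
q_ult = 540.92 + 184.77 = 725.69 kPa.

q_ult ≈ 726 kPa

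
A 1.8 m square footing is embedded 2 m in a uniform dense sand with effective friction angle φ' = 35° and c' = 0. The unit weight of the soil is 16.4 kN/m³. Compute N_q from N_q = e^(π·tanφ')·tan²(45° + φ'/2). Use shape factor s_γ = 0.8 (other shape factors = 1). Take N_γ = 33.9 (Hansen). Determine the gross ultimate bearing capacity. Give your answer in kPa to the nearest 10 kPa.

q_ult ≈ 1490 kPa

tan35° = 0.7002, so N_q = e^(π×0.7002)·tan²(62.5°) = 9.023 × 3.69 = 33.3.
Effective surcharge at the founding depth q = γ·D_f = 16.4 × 2 = 32.8 kPa.
q_ult = q·N_q + 0.5·γ·B·N_γ·s_γ
     = 32.8 × 33.296 + 0.5 × 16.4 × 1.8 × 33.9 × 0.8
     = 1092.1 + 400.29 = 1492.4 kPa.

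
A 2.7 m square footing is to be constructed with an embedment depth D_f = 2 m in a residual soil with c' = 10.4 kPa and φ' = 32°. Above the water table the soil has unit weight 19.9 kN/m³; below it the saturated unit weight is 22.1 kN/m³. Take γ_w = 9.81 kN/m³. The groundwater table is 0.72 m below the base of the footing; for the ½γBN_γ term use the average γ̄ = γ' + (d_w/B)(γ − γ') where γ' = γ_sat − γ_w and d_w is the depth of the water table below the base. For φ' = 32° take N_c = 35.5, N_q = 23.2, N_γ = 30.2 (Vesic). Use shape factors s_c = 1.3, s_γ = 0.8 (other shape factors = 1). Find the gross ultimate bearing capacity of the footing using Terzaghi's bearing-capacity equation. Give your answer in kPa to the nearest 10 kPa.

q_ult ≈ 1870 kPa

Effective surcharge at the founding depth q = γ·D_f = 19.9 × 2 = 39.8 kPa.
With d_w = 0.72 m < B, γ̄ = 12.29 + (0.72/2.7) × (19.9 − 12.29) = 14.319 kN/m³.
q_ult = c·N_c·s_c + q·N_q + 0.5·γ·B·N_γ·s_γ
     = 10.4 × 35.5 × 1.3 + 39.8 × 23.2 + 0.5 × 14.319 × 2.7 × 30.2 × 0.8
     = 479.96 + 923.36 + 467.04 = 1870.4 kPa.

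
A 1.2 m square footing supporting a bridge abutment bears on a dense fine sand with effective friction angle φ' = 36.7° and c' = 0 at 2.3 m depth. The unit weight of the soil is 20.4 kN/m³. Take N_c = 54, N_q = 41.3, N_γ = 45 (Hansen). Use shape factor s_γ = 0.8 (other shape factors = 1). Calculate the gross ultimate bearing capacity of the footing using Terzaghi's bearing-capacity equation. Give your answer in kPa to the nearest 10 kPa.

q_ult ≈ 2380 kPa

Effective surcharge at the founding depth q = γ·D_f = 20.4 × 2.3 = 46.92 kPa.
q_ult = q·N_q + 0.5·γ·B·N_γ·s_γ
     = 46.92 × 41.3 + 0.5 × 20.4 × 1.2 × 45 × 0.8
     = 1937.8 + 440.64 = 2378.4 kPa.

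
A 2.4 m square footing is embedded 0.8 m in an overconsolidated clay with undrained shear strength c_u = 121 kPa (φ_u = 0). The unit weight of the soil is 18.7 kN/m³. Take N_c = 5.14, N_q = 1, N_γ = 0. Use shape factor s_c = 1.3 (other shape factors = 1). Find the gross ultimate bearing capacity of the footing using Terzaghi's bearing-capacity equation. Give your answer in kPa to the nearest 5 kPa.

q = γ·D_f = 18.7 × 0.8 = 14.96 kPa.
c·N_c·s_c = 121 × 5.14 × 1.3 = 808.52 kPa
q·N_q = 14.96 × 1 = 14.96 kPa
q_ult = 808.52 + 14.96 = 823.48 kPa.

q_ult ≈ 825 kPa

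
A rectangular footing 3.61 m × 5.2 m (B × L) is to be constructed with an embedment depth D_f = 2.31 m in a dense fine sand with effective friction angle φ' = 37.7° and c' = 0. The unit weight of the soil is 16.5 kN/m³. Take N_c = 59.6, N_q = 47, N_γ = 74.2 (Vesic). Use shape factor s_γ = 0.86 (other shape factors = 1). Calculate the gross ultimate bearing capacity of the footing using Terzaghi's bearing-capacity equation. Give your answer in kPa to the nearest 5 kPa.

Overburden at base level: q = 16.5 × 2.31 = 38.115 kPa.
Surcharge term q·N_q = 38.115 × 47 = 1791.4 kPa; self-weight term 0.5·γ·B·N_γ·s_γ = 0.5 × 16.5 × 3.61 × 74.2 × 0.86 = 1900.5 kPa.
q_ult = 1791.4 + 1900.5 = 3691.9 kPa.

q_ult ≈ 3690 kPa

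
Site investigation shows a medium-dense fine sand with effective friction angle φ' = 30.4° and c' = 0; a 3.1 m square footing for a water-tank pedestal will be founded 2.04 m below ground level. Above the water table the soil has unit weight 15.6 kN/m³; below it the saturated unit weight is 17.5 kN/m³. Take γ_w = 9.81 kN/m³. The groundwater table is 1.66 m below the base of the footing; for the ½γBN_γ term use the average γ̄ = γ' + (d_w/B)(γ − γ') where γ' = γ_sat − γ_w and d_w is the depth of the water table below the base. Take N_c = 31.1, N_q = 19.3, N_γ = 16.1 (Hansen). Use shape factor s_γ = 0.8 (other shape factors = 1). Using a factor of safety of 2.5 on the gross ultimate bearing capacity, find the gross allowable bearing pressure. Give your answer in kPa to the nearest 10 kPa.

q = γ·D_f = 15.6 × 2.04 = 31.824 kPa.
γ' = 7.69 kN/m³; averaging over the depth B below the base, γ̄ = γ' + (d_w/B)(γ − γ') = 11.926 kN/m³.
q·N_q = 31.824 × 19.3 = 614.2 kPa
0.5·γ·B·N_γ·s_γ = 0.5 × 11.926 × 3.1 × 16.1 × 0.8 = 238.08 kPa
q_ult = 614.2 + 238.08 = 852.29 kPa.
q_all = 852.29 / 2.5 = 340.91 kPa.

q_all ≈ 340 kPa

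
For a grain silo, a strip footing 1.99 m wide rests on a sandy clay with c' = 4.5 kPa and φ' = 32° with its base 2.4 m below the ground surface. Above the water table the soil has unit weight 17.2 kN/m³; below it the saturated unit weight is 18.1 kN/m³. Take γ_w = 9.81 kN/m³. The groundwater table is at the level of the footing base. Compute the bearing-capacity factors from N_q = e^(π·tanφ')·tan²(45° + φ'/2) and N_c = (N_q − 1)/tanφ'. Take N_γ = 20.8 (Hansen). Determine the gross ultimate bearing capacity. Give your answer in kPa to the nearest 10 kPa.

q_ult ≈ 1290 kPa

tan32° = 0.6249, so N_q = e^(π×0.6249)·tan²(61°) = 7.121 × 3.255 = 23.18.
N_c = (23.18 − 1)/tan32° = 35.49.
q = γ·D_f = 17.2 × 2.4 = 41.28 kPa.
For the ½γBN_γ term take γ' = 18.1 − 9.81 = 8.29 kN/m³ (soil below base is submerged).
c·N_c = 4.5 × 35.49 = 159.71 kPa
q·N_q = 41.28 × 23.177 = 956.74 kPa
0.5·γ·B·N_γ = 0.5 × 8.29 × 1.99 × 20.8 = 171.57 kPa
q_ult = 159.71 + 956.74 + 171.57 = 1288 kPa.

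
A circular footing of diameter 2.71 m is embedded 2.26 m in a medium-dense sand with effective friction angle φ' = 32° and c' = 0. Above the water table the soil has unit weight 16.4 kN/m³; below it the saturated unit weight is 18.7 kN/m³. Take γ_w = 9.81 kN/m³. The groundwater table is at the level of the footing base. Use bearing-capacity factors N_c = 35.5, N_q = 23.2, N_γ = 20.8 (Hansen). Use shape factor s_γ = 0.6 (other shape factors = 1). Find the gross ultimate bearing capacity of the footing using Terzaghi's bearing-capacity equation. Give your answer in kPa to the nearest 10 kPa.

q_ult ≈ 1010 kPa

q = γ·D_f = 16.4 × 2.26 = 37.064 kPa.
For the ½γBN_γ term take γ' = 18.7 − 9.81 = 8.89 kN/m³ (soil below base is submerged).
q·N_q = 37.064 × 23.2 = 859.88 kPa
0.5·γ·B·N_γ·s_γ = 0.5 × 8.89 × 2.71 × 20.8 × 0.6 = 150.33 kPa
q_ult = 859.88 + 150.33 = 1010.2 kPa.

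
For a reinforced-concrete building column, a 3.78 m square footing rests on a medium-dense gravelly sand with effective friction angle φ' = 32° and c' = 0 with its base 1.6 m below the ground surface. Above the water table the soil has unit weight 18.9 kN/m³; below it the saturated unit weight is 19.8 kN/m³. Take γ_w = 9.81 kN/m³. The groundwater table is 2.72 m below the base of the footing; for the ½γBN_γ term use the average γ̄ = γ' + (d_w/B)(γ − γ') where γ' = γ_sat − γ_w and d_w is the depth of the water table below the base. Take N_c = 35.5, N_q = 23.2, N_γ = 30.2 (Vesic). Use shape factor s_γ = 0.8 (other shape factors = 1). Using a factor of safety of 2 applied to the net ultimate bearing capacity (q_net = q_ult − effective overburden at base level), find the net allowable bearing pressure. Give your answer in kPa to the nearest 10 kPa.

q_all(net) ≈ 710 kPa

Overburden at base level: q = 18.9 × 1.6 = 30.24 kPa.
The water table is 2.72 m below the base (< B = 3.78 m), so the ½γBN_γ term uses γ̄ = γ' + (d_w/B)(γ − γ') = 9.99 + (2.72/3.78)(18.9 − 9.99) = 16.401 kN/m³.
Surcharge term q·N_q = 30.24 × 23.2 = 701.57 kPa; self-weight term 0.5·γ·B·N_γ·s_γ = 0.5 × 16.401 × 3.78 × 30.2 × 0.8 = 748.93 kPa.
q_ult = 701.57 + 748.93 = 1450.5 kPa.
Net ultimate: q_net = 1450.5 − 30.24 = 1420.3 kPa.
q_all(net) = 1420.3 / 2 = 710.13 kPa.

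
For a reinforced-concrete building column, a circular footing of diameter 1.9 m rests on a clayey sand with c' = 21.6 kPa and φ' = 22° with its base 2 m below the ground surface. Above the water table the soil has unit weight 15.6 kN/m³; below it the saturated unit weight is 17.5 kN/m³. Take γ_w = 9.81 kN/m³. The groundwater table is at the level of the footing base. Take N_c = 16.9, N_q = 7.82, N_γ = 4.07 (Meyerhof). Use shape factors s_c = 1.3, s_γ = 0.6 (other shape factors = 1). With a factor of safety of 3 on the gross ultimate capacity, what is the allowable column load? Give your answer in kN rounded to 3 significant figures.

Effective surcharge at the founding depth q = γ·D_f = 15.6 × 2 = 31.2 kPa.
The water table coincides with the base, so in the self-weight term γ → γ' = 7.69 kN/m³.
q_ult = c·N_c·s_c + q·N_q + 0.5·γ·B·N_γ·s_γ
     = 21.6 × 16.9 × 1.3 + 31.2 × 7.82 + 0.5 × 7.69 × 1.9 × 4.07 × 0.6
     = 474.55 + 243.98 + 17.84 = 736.38 kPa.
Gross allowable pressure q_all = 736.38 / 3 = 245.46 kPa.
Footing area = 2.8353 m², so allowable column load = 245.46 × 2.8353 = 695.95 kN.

P_all ≈ 696 kN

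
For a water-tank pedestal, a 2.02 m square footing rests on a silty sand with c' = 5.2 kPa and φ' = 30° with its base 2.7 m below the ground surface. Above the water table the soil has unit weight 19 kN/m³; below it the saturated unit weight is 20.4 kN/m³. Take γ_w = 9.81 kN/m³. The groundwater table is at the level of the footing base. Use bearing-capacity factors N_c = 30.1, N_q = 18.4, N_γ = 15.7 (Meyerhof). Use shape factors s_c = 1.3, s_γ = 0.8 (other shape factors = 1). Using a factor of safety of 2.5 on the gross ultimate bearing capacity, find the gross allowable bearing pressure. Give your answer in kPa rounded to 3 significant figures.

Overburden at base level: q = 19 × 2.7 = 51.3 kPa.
Below the base the soil is submerged, so the ½γBN_γ term uses γ' = 20.4 − 9.81 = 10.59 kN/m³.
Cohesion term c·N_c·s_c = 5.2 × 30.1 × 1.3 = 203.48 kPa; surcharge term q·N_q = 51.3 × 18.4 = 943.92 kPa; self-weight term 0.5·γ·B·N_γ·s_γ = 0.5 × 10.59 × 2.02 × 15.7 × 0.8 = 134.34 kPa.
q_ult = 203.48 + 943.92 + 134.34 = 1281.7 kPa.
q_all = 1281.7 / 2.5 = 512.69 kPa.

q_all ≈ 513 kPa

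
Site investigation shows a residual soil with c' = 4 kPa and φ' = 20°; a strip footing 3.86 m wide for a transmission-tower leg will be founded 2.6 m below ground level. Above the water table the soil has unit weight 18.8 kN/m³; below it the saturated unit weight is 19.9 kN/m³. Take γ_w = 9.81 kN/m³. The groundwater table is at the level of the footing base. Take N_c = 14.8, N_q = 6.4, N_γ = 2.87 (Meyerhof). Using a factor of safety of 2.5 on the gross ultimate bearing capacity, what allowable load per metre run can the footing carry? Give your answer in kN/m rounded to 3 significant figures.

Overburden at base level: q = 18.8 × 2.6 = 48.88 kPa.
Below the base the soil is submerged, so the ½γBN_γ term uses γ' = 19.9 − 9.81 = 10.09 kN/m³.
Cohesion term c·N_c = 4 × 14.8 = 59.2 kPa; surcharge term q·N_q = 48.88 × 6.4 = 312.83 kPa; self-weight term 0.5·γ·B·N_γ = 0.5 × 10.09 × 3.86 × 2.87 = 55.89 kPa.
q_ult = 59.2 + 312.83 + 55.89 = 427.92 kPa.
Gross allowable pressure q_all = 427.92 / 2.5 = 171.17 kPa.
Allowable wall load = q_all × B = 171.17 × 3.86 = 660.71 kN per metre run.

≈ 661 kN/m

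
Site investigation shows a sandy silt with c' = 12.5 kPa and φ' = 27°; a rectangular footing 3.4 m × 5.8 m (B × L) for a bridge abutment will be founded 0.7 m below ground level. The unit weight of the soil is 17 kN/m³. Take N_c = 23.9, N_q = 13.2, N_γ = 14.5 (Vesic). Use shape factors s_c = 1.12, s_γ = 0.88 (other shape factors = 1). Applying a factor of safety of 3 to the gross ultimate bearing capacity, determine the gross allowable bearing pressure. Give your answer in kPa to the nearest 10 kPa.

q_all ≈ 290 kPa

Effective surcharge at the founding depth q = γ·D_f = 17 × 0.7 = 11.9 kPa.
q_ult = c·N_c·s_c + q·N_q + 0.5·γ·B·N_γ·s_γ
     = 12.5 × 23.9 × 1.12 + 11.9 × 13.2 + 0.5 × 17 × 3.4 × 14.5 × 0.88
     = 334.6 + 157.08 + 368.76 = 860.44 kPa.
q_all = q_ult / FS = 860.44 / 3 = 286.81 kPa.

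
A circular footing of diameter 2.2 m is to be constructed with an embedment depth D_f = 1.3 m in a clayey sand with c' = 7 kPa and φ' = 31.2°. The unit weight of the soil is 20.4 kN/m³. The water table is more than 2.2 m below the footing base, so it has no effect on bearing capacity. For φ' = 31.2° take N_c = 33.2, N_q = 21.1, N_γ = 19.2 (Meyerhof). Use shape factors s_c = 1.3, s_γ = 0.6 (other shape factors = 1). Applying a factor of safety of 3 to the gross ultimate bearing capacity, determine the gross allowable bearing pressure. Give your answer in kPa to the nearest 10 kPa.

q_all ≈ 370 kPa

Effective surcharge at the founding depth q = γ·D_f = 20.4 × 1.3 = 26.52 kPa.
q_ult = c·N_c·s_c + q·N_q + 0.5·γ·B·N_γ·s_γ
     = 7 × 33.2 × 1.3 + 26.52 × 21.1 + 0.5 × 20.4 × 2.2 × 19.2 × 0.6
     = 302.12 + 559.57 + 258.51 = 1120.2 kPa.
q_all = q_ult / FS = 1120.2 / 3 = 373.4 kPa.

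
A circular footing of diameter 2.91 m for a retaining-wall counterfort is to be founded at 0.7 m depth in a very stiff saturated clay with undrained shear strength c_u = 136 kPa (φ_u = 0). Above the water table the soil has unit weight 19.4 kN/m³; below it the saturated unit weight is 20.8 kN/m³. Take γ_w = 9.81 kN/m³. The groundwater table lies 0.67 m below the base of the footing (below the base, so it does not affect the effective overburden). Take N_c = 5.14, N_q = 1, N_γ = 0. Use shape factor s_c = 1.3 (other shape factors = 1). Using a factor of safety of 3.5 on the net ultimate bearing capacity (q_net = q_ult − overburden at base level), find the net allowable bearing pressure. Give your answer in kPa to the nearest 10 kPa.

q_all(net) ≈ 260 kPa

q = γ·D_f = 19.4 × 0.7 = 13.58 kPa.
c·N_c·s_c = 136 × 5.14 × 1.3 = 908.75 kPa
q·N_q = 13.58 × 1 = 13.58 kPa
q_ult = 908.75 + 13.58 = 922.33 kPa.
q_net = 922.33 − 13.58 = 908.75 kPa.
q_all(net) = 908.75 / 3.5 = 259.64 kPa.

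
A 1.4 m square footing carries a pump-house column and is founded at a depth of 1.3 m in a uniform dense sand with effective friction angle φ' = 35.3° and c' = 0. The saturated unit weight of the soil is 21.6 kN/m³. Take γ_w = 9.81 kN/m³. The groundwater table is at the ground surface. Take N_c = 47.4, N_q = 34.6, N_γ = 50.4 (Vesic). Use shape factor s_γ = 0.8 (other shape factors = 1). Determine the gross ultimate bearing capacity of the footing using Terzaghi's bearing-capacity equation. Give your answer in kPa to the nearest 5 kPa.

γ' = 21.6 − 9.81 = 11.79 kN/m³ (submerged throughout). q = 11.79 × 1.3 = 15.327 kPa; the same γ' applies in the ½γBN_γ term.
q·N_q = 15.327 × 34.6 = 530.31 kPa
0.5·γ·B·N_γ·s_γ = 0.5 × 11.79 × 1.4 × 50.4 × 0.8 = 332.76 kPa
q_ult = 530.31 + 332.76 = 863.08 kPa.

q_ult ≈ 865 kPa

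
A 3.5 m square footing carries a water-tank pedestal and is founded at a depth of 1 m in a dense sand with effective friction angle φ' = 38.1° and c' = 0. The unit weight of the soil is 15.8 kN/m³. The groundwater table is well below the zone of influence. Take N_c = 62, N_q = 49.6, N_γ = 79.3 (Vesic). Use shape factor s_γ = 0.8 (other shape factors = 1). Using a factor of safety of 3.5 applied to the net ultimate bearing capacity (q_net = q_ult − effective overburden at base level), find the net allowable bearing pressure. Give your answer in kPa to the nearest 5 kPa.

q_all(net) ≈ 720 kPa

Overburden at base level: q = 15.8 × 1 = 15.8 kPa.
Surcharge term q·N_q = 15.8 × 49.6 = 783.68 kPa; self-weight term 0.5·γ·B·N_γ·s_γ = 0.5 × 15.8 × 3.5 × 79.3 × 0.8 = 1754.1 kPa.
q_ult = 783.68 + 1754.1 = 2537.8 kPa.
Net ultimate: q_net = 2537.8 − 15.8 = 2522 kPa.
q_all(net) = 2522 / 3.5 = 720.57 kPa.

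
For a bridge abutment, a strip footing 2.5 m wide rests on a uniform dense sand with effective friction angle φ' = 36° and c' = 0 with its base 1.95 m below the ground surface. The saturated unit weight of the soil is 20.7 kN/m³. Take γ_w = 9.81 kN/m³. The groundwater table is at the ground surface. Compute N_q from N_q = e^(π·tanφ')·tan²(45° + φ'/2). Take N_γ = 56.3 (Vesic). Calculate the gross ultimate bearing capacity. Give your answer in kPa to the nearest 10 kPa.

q_ult ≈ 1570 kPa

tan36° = 0.7265, so N_q = e^(π×0.7265)·tan²(63°) = 9.801 × 3.852 = 37.75.
With the water table at the surface the whole profile is submerged: γ' = 20.7 − 9.81 = 10.89 kN/m³, so q = γ'·D_f = 21.235 kPa; the same γ' applies in the ½γBN_γ term.
q_ult = q·N_q + 0.5·γ·B·N_γ
     = 21.235 × 37.752 + 0.5 × 10.89 × 2.5 × 56.3
     = 801.69 + 766.38 = 1568.1 kPa.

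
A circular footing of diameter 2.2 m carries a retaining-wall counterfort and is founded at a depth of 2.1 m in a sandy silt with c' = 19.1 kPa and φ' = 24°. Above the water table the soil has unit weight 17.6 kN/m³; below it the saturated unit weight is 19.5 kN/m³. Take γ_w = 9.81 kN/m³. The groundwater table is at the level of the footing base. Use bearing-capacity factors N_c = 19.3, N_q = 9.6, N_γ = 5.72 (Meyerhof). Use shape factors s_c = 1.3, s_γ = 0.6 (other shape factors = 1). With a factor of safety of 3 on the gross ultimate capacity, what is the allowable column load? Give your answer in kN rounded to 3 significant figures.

Overburden at base level: q = 17.6 × 2.1 = 36.96 kPa.
Below the base the soil is submerged, so the ½γBN_γ term uses γ' = 19.5 − 9.81 = 9.69 kN/m³.
Cohesion term c·N_c·s_c = 19.1 × 19.3 × 1.3 = 479.22 kPa; surcharge term q·N_q = 36.96 × 9.6 = 354.82 kPa; self-weight term 0.5·γ·B·N_γ·s_γ = 0.5 × 9.69 × 2.2 × 5.72 × 0.6 = 36.582 kPa.
q_ult = 479.22 + 354.82 + 36.582 = 870.62 kPa.
Gross allowable pressure q_all = 870.62 / 3 = 290.21 kPa.
Footing area = 3.8013 m², so allowable column load = 290.21 × 3.8013 = 1103.2 kN.

P_all ≈ 1100 kN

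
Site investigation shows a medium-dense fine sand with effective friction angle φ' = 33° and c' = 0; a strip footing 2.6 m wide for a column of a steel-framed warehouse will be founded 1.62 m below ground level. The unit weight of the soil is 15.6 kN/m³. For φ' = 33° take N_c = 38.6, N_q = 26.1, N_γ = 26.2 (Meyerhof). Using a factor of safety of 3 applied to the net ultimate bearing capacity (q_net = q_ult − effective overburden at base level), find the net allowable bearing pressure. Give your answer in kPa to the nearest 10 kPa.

Effective surcharge at the founding depth q = γ·D_f = 15.6 × 1.62 = 25.272 kPa.
q_ult = q·N_q + 0.5·γ·B·N_γ
     = 25.272 × 26.1 + 0.5 × 15.6 × 2.6 × 26.2
     = 659.6 + 531.34 = 1190.9 kPa.
Net ultimate: q_net = 1190.9 − 25.272 = 1165.7 kPa.
q_all(net) = 1165.7 / 3 = 388.55 kPa.

q_all(net) ≈ 390 kPa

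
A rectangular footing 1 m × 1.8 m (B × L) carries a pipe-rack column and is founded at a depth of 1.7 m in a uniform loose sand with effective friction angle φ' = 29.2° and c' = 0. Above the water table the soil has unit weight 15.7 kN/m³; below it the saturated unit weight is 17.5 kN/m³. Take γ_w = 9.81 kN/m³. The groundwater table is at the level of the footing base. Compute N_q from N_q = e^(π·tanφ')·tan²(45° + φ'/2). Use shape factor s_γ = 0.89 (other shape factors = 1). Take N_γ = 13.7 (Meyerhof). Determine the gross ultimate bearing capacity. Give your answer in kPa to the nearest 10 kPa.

q_ult ≈ 500 kPa

tan29.2° = 0.5589, so N_q = e^(π×0.5589)·tan²(59.6°) = 5.788 × 2.905 = 16.82.
q = γ·D_f = 15.7 × 1.7 = 26.69 kPa.
For the ½γBN_γ term take γ' = 17.5 − 9.81 = 7.69 kN/m³ (soil below base is submerged).
q·N_q = 26.69 × 16.815 = 448.79 kPa
0.5·γ·B·N_γ·s_γ = 0.5 × 7.69 × 1 × 13.7 × 0.89 = 46.882 kPa
q_ult = 448.79 + 46.882 = 495.67 kPa.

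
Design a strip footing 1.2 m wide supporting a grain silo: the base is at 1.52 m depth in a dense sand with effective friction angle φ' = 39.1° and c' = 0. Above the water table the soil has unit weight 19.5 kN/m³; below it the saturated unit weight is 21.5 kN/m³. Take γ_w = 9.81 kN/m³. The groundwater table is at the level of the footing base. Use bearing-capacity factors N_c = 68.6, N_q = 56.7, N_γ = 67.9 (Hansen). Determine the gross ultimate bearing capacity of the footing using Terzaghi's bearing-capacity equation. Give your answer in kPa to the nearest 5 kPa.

q_ult ≈ 2155 kPa

Effective surcharge at the founding depth q = γ·D_f = 19.5 × 1.52 = 29.64 kPa.
The water table coincides with the base, so in the self-weight term γ → γ' = 11.69 kN/m³.
q_ult = q·N_q + 0.5·γ·B·N_γ
     = 29.64 × 56.7 + 0.5 × 11.69 × 1.2 × 67.9
     = 1680.6 + 476.25 = 2156.8 kPa.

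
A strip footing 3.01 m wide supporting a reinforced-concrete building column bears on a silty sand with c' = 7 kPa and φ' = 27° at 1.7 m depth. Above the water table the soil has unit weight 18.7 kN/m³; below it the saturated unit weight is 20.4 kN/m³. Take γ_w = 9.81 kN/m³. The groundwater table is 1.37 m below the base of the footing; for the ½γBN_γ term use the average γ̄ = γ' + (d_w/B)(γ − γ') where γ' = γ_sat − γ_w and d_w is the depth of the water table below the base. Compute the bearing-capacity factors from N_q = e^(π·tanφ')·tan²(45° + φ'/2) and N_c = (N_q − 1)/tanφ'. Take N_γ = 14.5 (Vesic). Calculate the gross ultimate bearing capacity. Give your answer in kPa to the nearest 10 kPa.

q_ult ≈ 900 kPa

tan27° = 0.5095, so N_q = e^(π×0.5095)·tan²(58.5°) = 4.957 × 2.663 = 13.2.
N_c = (13.2 − 1)/tan27° = 23.94.
Overburden at base level: q = 18.7 × 1.7 = 31.79 kPa.
The water table is 1.37 m below the base (< B = 3.01 m), so the ½γBN_γ term uses γ̄ = γ' + (d_w/B)(γ − γ') = 10.59 + (1.37/3.01)(18.7 − 10.59) = 14.281 kN/m³.
Cohesion term c·N_c = 7 × 23.942 = 167.6 kPa; surcharge term q·N_q = 31.79 × 13.199 = 419.6 kPa; self-weight term 0.5·γ·B·N_γ = 0.5 × 14.281 × 3.01 × 14.5 = 311.65 kPa.
q_ult = 167.6 + 419.6 + 311.65 = 898.85 kPa.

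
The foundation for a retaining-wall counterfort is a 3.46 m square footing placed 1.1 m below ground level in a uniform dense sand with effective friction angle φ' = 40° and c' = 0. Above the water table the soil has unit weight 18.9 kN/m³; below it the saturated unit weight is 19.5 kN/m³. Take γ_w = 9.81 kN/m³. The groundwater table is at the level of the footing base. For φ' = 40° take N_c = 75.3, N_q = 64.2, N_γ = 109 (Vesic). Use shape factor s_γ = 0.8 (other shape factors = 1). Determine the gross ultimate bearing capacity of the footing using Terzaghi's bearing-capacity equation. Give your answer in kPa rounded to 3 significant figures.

Overburden at base level: q = 18.9 × 1.1 = 20.79 kPa.
Below the base the soil is submerged, so the ½γBN_γ term uses γ' = 19.5 − 9.81 = 9.69 kN/m³.
Surcharge term q·N_q = 20.79 × 64.2 = 1334.7 kPa; self-weight term 0.5·γ·B·N_γ·s_γ = 0.5 × 9.69 × 3.46 × 109 × 0.8 = 1461.8 kPa.
q_ult = 1334.7 + 1461.8 = 2796.5 kPa.

q_ult ≈ 2800 kPa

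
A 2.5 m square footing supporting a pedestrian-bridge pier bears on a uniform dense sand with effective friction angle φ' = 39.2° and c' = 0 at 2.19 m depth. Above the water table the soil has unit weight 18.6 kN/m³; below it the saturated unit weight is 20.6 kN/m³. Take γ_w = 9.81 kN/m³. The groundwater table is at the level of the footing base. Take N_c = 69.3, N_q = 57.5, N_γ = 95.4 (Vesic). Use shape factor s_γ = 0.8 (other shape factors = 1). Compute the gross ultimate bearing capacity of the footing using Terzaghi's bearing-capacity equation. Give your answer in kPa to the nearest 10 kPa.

q_ult ≈ 3370 kPa

Effective surcharge at the founding depth q = γ·D_f = 18.6 × 2.19 = 40.734 kPa.
The water table coincides with the base, so in the self-weight term γ → γ' = 10.79 kN/m³.
q_ult = q·N_q + 0.5·γ·B·N_γ·s_γ
     = 40.734 × 57.5 + 0.5 × 10.79 × 2.5 × 95.4 × 0.8
     = 2342.2 + 1029.4 = 3371.6 kPa.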